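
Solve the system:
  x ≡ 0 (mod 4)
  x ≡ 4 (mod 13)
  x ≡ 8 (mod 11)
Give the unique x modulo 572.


Moduli 4, 13, 11 are pairwise coprime; by CRT there is a unique solution modulo M = 4 · 13 · 11 = 572.
Solve pairwise, accumulating the modulus:
  Start with x ≡ 0 (mod 4).
  Combine with x ≡ 4 (mod 13): since gcd(4, 13) = 1, we get a unique residue mod 52.
    Write x = 0 + 4·t and substitute into x ≡ 4 (mod 13): 4·t ≡ 4 − 0 = 4 (mod 13).
    The inverse of 4 mod 13 is 10 (since 4·10 = 40 = 3·13 + 1), so t ≡ 10·4 = 40 ≡ 1 (mod 13).
    Then x = 0 + 4·1 = 4, valid modulo lcm(4, 13) = 52: x ≡ 4 (mod 52).
  Combine with x ≡ 8 (mod 11): since gcd(52, 11) = 1, we get a unique residue mod 572.
    Write x = 4 + 52·t and substitute into x ≡ 8 (mod 11): 52·t ≡ 8 − 4 = 4 (mod 11).
    Reduce coefficients mod 11: 8·t ≡ 4 (mod 11).
    The inverse of 8 mod 11 is 7 (since 8·7 = 56 = 5·11 + 1), so t ≡ 7·4 = 28 ≡ 6 (mod 11).
    Then x = 4 + 52·6 = 316, valid modulo lcm(52, 11) = 572: x ≡ 316 (mod 572).
Verify: 316 mod 4 = 0 ✓, 316 mod 13 = 4 ✓, 316 mod 11 = 8 ✓.

x ≡ 316 (mod 572).


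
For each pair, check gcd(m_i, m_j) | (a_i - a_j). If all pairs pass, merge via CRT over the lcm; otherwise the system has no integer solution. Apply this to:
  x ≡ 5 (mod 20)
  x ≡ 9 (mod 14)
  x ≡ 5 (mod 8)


Moduli 20, 14, 8 are not pairwise coprime, so CRT works modulo lcm(m_i) when all pairwise compatibility conditions hold.
Pairwise compatibility: gcd(m_i, m_j) must divide a_i - a_j for every pair.
Merge one congruence at a time:
  Start: x ≡ 5 (mod 20).
  Combine with x ≡ 9 (mod 14): gcd(20, 14) = 2; 9 - 5 = 4, which IS divisible by 2, so compatible.
    Write x = 5 + 20·t and substitute into x ≡ 9 (mod 14): 20·t ≡ 9 − 5 = 4 (mod 14).
    Divide the congruence (and modulus) by g = 2: 10·t ≡ 2 (mod 7).
    Reduce coefficients mod 7: 3·t ≡ 2 (mod 7).
    The inverse of 3 mod 7 is 5 (since 3·5 = 15 = 2·7 + 1), so t ≡ 5·2 = 10 ≡ 3 (mod 7).
    Then x = 5 + 20·3 = 65, valid modulo lcm(20, 14) = 140: x ≡ 65 (mod 140).
  Combine with x ≡ 5 (mod 8): gcd(140, 8) = 4; 5 - 65 = -60, which IS divisible by 4, so compatible.
    Write x = 65 + 140·t and substitute into x ≡ 5 (mod 8): 140·t ≡ 5 − 65 = -60 (mod 8).
    Divide the congruence (and modulus) by g = 4: 35·t ≡ -15 (mod 2).
    Reduce coefficients mod 2: 1·t ≡ 1 (mod 2).
    So t ≡ 1 (mod 2).
    Then x = 65 + 140·1 = 205, valid modulo lcm(140, 8) = 280: x ≡ 205 (mod 280).
Verify: 205 mod 20 = 5, 205 mod 14 = 9, 205 mod 8 = 5.

x ≡ 205 (mod 280).


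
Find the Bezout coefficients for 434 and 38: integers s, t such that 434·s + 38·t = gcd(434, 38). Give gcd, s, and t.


Euclidean algorithm on (434, 38) — divide until remainder is 0:
  434 = 11 · 38 + 16
  38 = 2 · 16 + 6
  16 = 2 · 6 + 4
  6 = 1 · 4 + 2
  4 = 2 · 2 + 0
gcd(434, 38) = 2.
Track Bezout coefficients alongside the remainders: start with r₀ = 434 = a·1 + b·0 (s = 1, t = 0) and r₁ = 38 = a·0 + b·1 (s = 0, t = 1); each new remainder r_{k+1} = r_{k-1} − q_k·r_k inherits s_{k+1} = s_{k-1} − q_k·s_k, t_{k+1} = t_{k-1} − q_k·t_k, so r_k = a·s_k + b·t_k at every step:
  q = 11: r = 16, s = 1 − 11·0 = 1, t = 0 − 11·1 = -11  (check: 434·1 + 38·(-11) = 16)
  q = 2: r = 6, s = 0 − 2·1 = -2, t = 1 − 2·(-11) = 23  (check: 434·(-2) + 38·23 = 6)
  q = 2: r = 4, s = 1 − 2·(-2) = 5, t = -11 − 2·23 = -57  (check: 434·5 + 38·(-57) = 4)
  q = 1: r = 2, s = -2 − 1·5 = -7, t = 23 − 1·(-57) = 80  (check: 434·(-7) + 38·80 = 2)
The row with r = 2 (the gcd) gives the Bezout coefficients s = -7, t = 80.
Result: 434 · (-7) + 38 · (80) = 2.

gcd(434, 38) = 2; s = -7, t = 80 (check: 434·(-7) + 38·80 = 2).


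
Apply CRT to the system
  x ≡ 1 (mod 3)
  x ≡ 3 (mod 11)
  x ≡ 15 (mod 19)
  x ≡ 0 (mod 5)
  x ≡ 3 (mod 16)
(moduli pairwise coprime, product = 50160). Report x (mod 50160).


Product of moduli M = 3 · 11 · 19 · 5 · 16 = 50160.
Merge one congruence at a time:
  Start: x ≡ 1 (mod 3).
  Combine with x ≡ 3 (mod 11); new modulus lcm = 33.
    Write x = 1 + 3·t and substitute into x ≡ 3 (mod 11): 3·t ≡ 3 − 1 = 2 (mod 11).
    The inverse of 3 mod 11 is 4 (since 3·4 = 12 = 1·11 + 1), so t ≡ 4·2 = 8 ≡ 8 (mod 11).
    Then x = 1 + 3·8 = 25, valid modulo lcm(3, 11) = 33: x ≡ 25 (mod 33).
  Combine with x ≡ 15 (mod 19); new modulus lcm = 627.
    Write x = 25 + 33·t and substitute into x ≡ 15 (mod 19): 33·t ≡ 15 − 25 = -10 (mod 19).
    Reduce coefficients mod 19: 14·t ≡ 9 (mod 19).
    The inverse of 14 mod 19 is 15 (since 14·15 = 210 = 11·19 + 1), so t ≡ 15·9 = 135 ≡ 2 (mod 19).
    Then x = 25 + 33·2 = 91, valid modulo lcm(33, 19) = 627: x ≡ 91 (mod 627).
  Combine with x ≡ 0 (mod 5); new modulus lcm = 3135.
    Write x = 91 + 627·t and substitute into x ≡ 0 (mod 5): 627·t ≡ 0 − 91 = -91 (mod 5).
    Reduce coefficients mod 5: 2·t ≡ 4 (mod 5).
    The inverse of 2 mod 5 is 3 (since 2·3 = 6 = 1·5 + 1), so t ≡ 3·4 = 12 ≡ 2 (mod 5).
    Then x = 91 + 627·2 = 1345, valid modulo lcm(627, 5) = 3135: x ≡ 1345 (mod 3135).
  Combine with x ≡ 3 (mod 16); new modulus lcm = 50160.
    Write x = 1345 + 3135·t and substitute into x ≡ 3 (mod 16): 3135·t ≡ 3 − 1345 = -1342 (mod 16).
    Reduce coefficients mod 16: 15·t ≡ 2 (mod 16).
    The inverse of 15 mod 16 is 15 (since 15·15 = 225 = 14·16 + 1), so t ≡ 15·2 = 30 ≡ 14 (mod 16).
    Then x = 1345 + 3135·14 = 45235, valid modulo lcm(3135, 16) = 50160: x ≡ 45235 (mod 50160).
Verify against each original: 45235 mod 3 = 1, 45235 mod 11 = 3, 45235 mod 19 = 15, 45235 mod 5 = 0, 45235 mod 16 = 3.

x ≡ 45235 (mod 50160).


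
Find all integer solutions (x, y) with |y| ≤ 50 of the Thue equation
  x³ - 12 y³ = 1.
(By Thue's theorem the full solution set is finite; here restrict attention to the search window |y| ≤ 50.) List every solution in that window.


The equation is x³ - 12y³ = 1. For fixed y, x³ = 12·y³ + 1, so a solution requires the RHS to be a perfect cube.
Strategy: iterate y from -50 to 50, compute RHS = 12·y³ + 1, and check whether it is a (positive or negative) perfect cube.
Check small values of y:
  y = 0: RHS = 1 = (1)³ ⇒ x = 1 works.
  y = 1: RHS = 13 is not a perfect cube.
  y = -1: RHS = -11 is not a perfect cube.
  y = 2: RHS = 97 is not a perfect cube.
  y = -2: RHS = -95 is not a perfect cube.
  y = 3: RHS = 325 is not a perfect cube.
  y = -3: RHS = -323 is not a perfect cube.
Continuing the search up to |y| = 50 finds no further solutions beyond those listed.
Collected solutions: (1, 0).

Solutions (with |y| ≤ 50): (1, 0).


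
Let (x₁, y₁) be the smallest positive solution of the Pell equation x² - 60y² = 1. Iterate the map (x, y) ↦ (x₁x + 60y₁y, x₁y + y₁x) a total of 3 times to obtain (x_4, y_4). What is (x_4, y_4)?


Step 1: Find the fundamental solution (x₁, y₁) of x² - 60y² = 1.
  Expand √60 as a continued fraction. a₀ = ⌊√60⌋ = 7; iterate m_{k+1} = d_k·a_k − m_k, d_{k+1} = (60 − m_{k+1}²)/d_k, a_{k+1} = ⌊(a₀ + m_{k+1})/d_{k+1}⌋ (starting m₀ = 0, d₀ = 1), with convergents p_k = a_k·p_{k-1} + p_{k-2}, q_k = a_k·q_{k-1} + q_{k-2} (p₋₁ = 1, q₋₁ = 0):
  k = 0: a₀ = 7; p₀/q₀ = 7/1; p₀² − 60·q₀² = 49 − 60 = -11.
  k = 1: m = 7, d = 11, a = ⌊(7 + 7)/11⌋ = 1; p/q = (1·7 + 1)/(1·1 + 0) = 8/1; p² − 60·q² = 64 − 60 = 4.
  k = 2: m = 4, d = 4, a = ⌊(7 + 4)/4⌋ = 2; p/q = (2·8 + 7)/(2·1 + 1) = 23/3; p² − 60·q² = 529 − 540 = -11.
  k = 3: m = 4, d = 11, a = ⌊(7 + 4)/11⌋ = 1; p/q = (1·23 + 8)/(1·3 + 1) = 31/4; p² − 60·q² = 961 − 960 = 1.
  The first convergent with p² − 60·q² = 1 gives the fundamental solution (x₁, y₁) = (31, 4).
Step 2: Apply the recurrence (x_{n+1}, y_{n+1}) = (x₁x_n + 60y₁y_n, x₁y_n + y₁x_n) repeatedly.
  From (x_1, y_1) = (31, 4): x_2 = 31·31 + 60·4·4 = 1921; y_2 = 31·4 + 4·31 = 248.
  From (x_2, y_2) = (1921, 248): x_3 = 31·1921 + 60·4·248 = 119071; y_3 = 31·248 + 4·1921 = 15372.
  From (x_3, y_3) = (119071, 15372): x_4 = 31·119071 + 60·4·15372 = 7380481; y_4 = 31·15372 + 4·119071 = 952816.
Step 3: Verify x_4² - 60·y_4² = 54471499791361 - 54471499791360 = 1 (should be 1). ✓

(x_1, y_1) = (31, 4); (x_4, y_4) = (7380481, 952816).


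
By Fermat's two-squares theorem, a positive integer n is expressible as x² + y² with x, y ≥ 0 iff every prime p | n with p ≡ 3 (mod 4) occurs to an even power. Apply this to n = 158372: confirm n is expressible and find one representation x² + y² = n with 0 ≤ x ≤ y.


Step 1: Factor n = 158372 = 2^2 · 17^2 · 137.
Step 2: Check the mod-4 condition on each prime factor: 2 = 2 (special); 17 ≡ 1 (mod 4), exponent 2; 137 ≡ 1 (mod 4), exponent 1.
All primes ≡ 3 (mod 4) appear to even exponent (or don't appear), so by the two-squares theorem n IS expressible as a sum of two squares.
Step 3: Build a representation. Group n = k² · m with k = 2 and m = 17 · 17 · 137 = 39593 (a product of primes ≡ 1 (mod 4)); a representation of m scales to one of n via (k·x)² + (k·y)² = k²(x² + y²). Each prime p ≡ 1 (mod 4) is itself a sum of two squares; find a² by testing p − a² for a perfect square:
  17: 17 − 1² = 16 = 4² ⇒ 17 = 1² + 4².
  137: 137 − 1² = 136, 137 − 2² = 133, 137 − 3² = 128, 137 − 4² = 121 = 11² ⇒ 137 = 4² + 11².
  Combine using the Brahmagupta–Fibonacci identity (a² + b²)(c² + d²) = (ac − bd)² + (ad + bc)² = (ac + bd)² + (ad − bc)²:
  17 · 17 = 289: from (1² + 4²)(1² + 4²), take (1·1 − 4·4, 1·4 + 4·1) = (1 − 16, 4 + 4) = (-15, 8); dropping signs (only squares matter) gives (15, 8); check 15² + 8² = 225 + 64 = 289 ✓.
  289 · 137 = 39593: from (15² + 8²)(4² + 11²), take (15·4 − 8·11, 15·11 + 8·4) = (60 − 88, 165 + 32) = (-28, 197); dropping signs (only squares matter) gives (28, 197); check 28² + 197² = 784 + 38809 = 39593 ✓.
  Scale by k = 2: (2·28, 2·197) = (56, 394).
Step 4: Order so x ≤ y and verify: 56² + 394² = 3136 + 155236 = 158372 = n. ✓

n = 158372 = 56² + 394² (one valid representation with x ≤ y).


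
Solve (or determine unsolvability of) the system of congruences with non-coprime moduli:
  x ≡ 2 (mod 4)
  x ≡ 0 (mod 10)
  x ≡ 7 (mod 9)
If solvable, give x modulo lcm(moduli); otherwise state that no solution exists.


Moduli 4, 10, 9 are not pairwise coprime, so CRT works modulo lcm(m_i) when all pairwise compatibility conditions hold.
Pairwise compatibility: gcd(m_i, m_j) must divide a_i - a_j for every pair.
Merge one congruence at a time:
  Start: x ≡ 2 (mod 4).
  Combine with x ≡ 0 (mod 10): gcd(4, 10) = 2; 0 - 2 = -2, which IS divisible by 2, so compatible.
    Write x = 2 + 4·t and substitute into x ≡ 0 (mod 10): 4·t ≡ 0 − 2 = -2 (mod 10).
    Divide the congruence (and modulus) by g = 2: 2·t ≡ -1 (mod 5).
    Reduce coefficients mod 5: 2·t ≡ 4 (mod 5).
    The inverse of 2 mod 5 is 3 (since 2·3 = 6 = 1·5 + 1), so t ≡ 3·4 = 12 ≡ 2 (mod 5).
    Then x = 2 + 4·2 = 10, valid modulo lcm(4, 10) = 20: x ≡ 10 (mod 20).
  Combine with x ≡ 7 (mod 9): gcd(20, 9) = 1; 7 - 10 = -3, which IS divisible by 1, so compatible.
    Write x = 10 + 20·t and substitute into x ≡ 7 (mod 9): 20·t ≡ 7 − 10 = -3 (mod 9).
    Reduce coefficients mod 9: 2·t ≡ 6 (mod 9).
    The inverse of 2 mod 9 is 5 (since 2·5 = 10 = 1·9 + 1), so t ≡ 5·6 = 30 ≡ 3 (mod 9).
    Then x = 10 + 20·3 = 70, valid modulo lcm(20, 9) = 180: x ≡ 70 (mod 180).
Verify: 70 mod 4 = 2, 70 mod 10 = 0, 70 mod 9 = 7.

x ≡ 70 (mod 180).


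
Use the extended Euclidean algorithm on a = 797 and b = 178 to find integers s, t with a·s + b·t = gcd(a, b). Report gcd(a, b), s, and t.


Euclidean algorithm on (797, 178) — divide until remainder is 0:
  797 = 4 · 178 + 85
  178 = 2 · 85 + 8
  85 = 10 · 8 + 5
  8 = 1 · 5 + 3
  5 = 1 · 3 + 2
  3 = 1 · 2 + 1
  2 = 2 · 1 + 0
gcd(797, 178) = 1.
Track Bezout coefficients alongside the remainders: start with r₀ = 797 = a·1 + b·0 (s = 1, t = 0) and r₁ = 178 = a·0 + b·1 (s = 0, t = 1); each new remainder r_{k+1} = r_{k-1} − q_k·r_k inherits s_{k+1} = s_{k-1} − q_k·s_k, t_{k+1} = t_{k-1} − q_k·t_k, so r_k = a·s_k + b·t_k at every step:
  q = 4: r = 85, s = 1 − 4·0 = 1, t = 0 − 4·1 = -4  (check: 797·1 + 178·(-4) = 85)
  q = 2: r = 8, s = 0 − 2·1 = -2, t = 1 − 2·(-4) = 9  (check: 797·(-2) + 178·9 = 8)
  q = 10: r = 5, s = 1 − 10·(-2) = 21, t = -4 − 10·9 = -94  (check: 797·21 + 178·(-94) = 5)
  q = 1: r = 3, s = -2 − 1·21 = -23, t = 9 − 1·(-94) = 103  (check: 797·(-23) + 178·103 = 3)
  q = 1: r = 2, s = 21 − 1·(-23) = 44, t = -94 − 1·103 = -197  (check: 797·44 + 178·(-197) = 2)
  q = 1: r = 1, s = -23 − 1·44 = -67, t = 103 − 1·(-197) = 300  (check: 797·(-67) + 178·300 = 1)
The row with r = 1 (the gcd) gives the Bezout coefficients s = -67, t = 300.
Result: 797 · (-67) + 178 · (300) = 1.

gcd(797, 178) = 1; s = -67, t = 300 (check: 797·(-67) + 178·300 = 1).


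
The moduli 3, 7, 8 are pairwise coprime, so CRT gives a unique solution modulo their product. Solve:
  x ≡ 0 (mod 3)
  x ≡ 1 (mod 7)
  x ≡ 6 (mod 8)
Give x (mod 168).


Moduli 3, 7, 8 are pairwise coprime; by CRT there is a unique solution modulo M = 3 · 7 · 8 = 168.
Solve pairwise, accumulating the modulus:
  Start with x ≡ 0 (mod 3).
  Combine with x ≡ 1 (mod 7): since gcd(3, 7) = 1, we get a unique residue mod 21.
    Write x = 0 + 3·t and substitute into x ≡ 1 (mod 7): 3·t ≡ 1 − 0 = 1 (mod 7).
    The inverse of 3 mod 7 is 5 (since 3·5 = 15 = 2·7 + 1), so t ≡ 5·1 = 5 ≡ 5 (mod 7).
    Then x = 0 + 3·5 = 15, valid modulo lcm(3, 7) = 21: x ≡ 15 (mod 21).
  Combine with x ≡ 6 (mod 8): since gcd(21, 8) = 1, we get a unique residue mod 168.
    Write x = 15 + 21·t and substitute into x ≡ 6 (mod 8): 21·t ≡ 6 − 15 = -9 (mod 8).
    Reduce coefficients mod 8: 5·t ≡ 7 (mod 8).
    The inverse of 5 mod 8 is 5 (since 5·5 = 25 = 3·8 + 1), so t ≡ 5·7 = 35 ≡ 3 (mod 8).
    Then x = 15 + 21·3 = 78, valid modulo lcm(21, 8) = 168: x ≡ 78 (mod 168).
Verify: 78 mod 3 = 0 ✓, 78 mod 7 = 1 ✓, 78 mod 8 = 6 ✓.

x ≡ 78 (mod 168).


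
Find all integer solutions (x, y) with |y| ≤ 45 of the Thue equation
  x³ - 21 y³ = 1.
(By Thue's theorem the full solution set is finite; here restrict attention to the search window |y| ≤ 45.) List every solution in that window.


The equation is x³ - 21y³ = 1. For fixed y, x³ = 21·y³ + 1, so a solution requires the RHS to be a perfect cube.
Strategy: iterate y from -45 to 45, compute RHS = 21·y³ + 1, and check whether it is a (positive or negative) perfect cube.
Check small values of y:
  y = 0: RHS = 1 = (1)³ ⇒ x = 1 works.
  y = 1: RHS = 22 is not a perfect cube.
  y = -1: RHS = -20 is not a perfect cube.
  y = 2: RHS = 169 is not a perfect cube.
  y = -2: RHS = -167 is not a perfect cube.
  y = 3: RHS = 568 is not a perfect cube.
  y = -3: RHS = -566 is not a perfect cube.
Continuing the search up to |y| = 45 finds no further solutions beyond those listed.
Collected solutions: (1, 0).

Solutions (with |y| ≤ 45): (1, 0).


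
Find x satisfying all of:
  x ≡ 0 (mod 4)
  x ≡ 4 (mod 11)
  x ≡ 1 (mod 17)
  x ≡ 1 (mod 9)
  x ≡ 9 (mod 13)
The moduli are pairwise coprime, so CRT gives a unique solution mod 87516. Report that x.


Product of moduli M = 4 · 11 · 17 · 9 · 13 = 87516.
Merge one congruence at a time:
  Start: x ≡ 0 (mod 4).
  Combine with x ≡ 4 (mod 11); new modulus lcm = 44.
    Write x = 0 + 4·t and substitute into x ≡ 4 (mod 11): 4·t ≡ 4 − 0 = 4 (mod 11).
    The inverse of 4 mod 11 is 3 (since 4·3 = 12 = 1·11 + 1), so t ≡ 3·4 = 12 ≡ 1 (mod 11).
    Then x = 0 + 4·1 = 4, valid modulo lcm(4, 11) = 44: x ≡ 4 (mod 44).
  Combine with x ≡ 1 (mod 17); new modulus lcm = 748.
    Write x = 4 + 44·t and substitute into x ≡ 1 (mod 17): 44·t ≡ 1 − 4 = -3 (mod 17).
    Reduce coefficients mod 17: 10·t ≡ 14 (mod 17).
    The inverse of 10 mod 17 is 12 (since 10·12 = 120 = 7·17 + 1), so t ≡ 12·14 = 168 ≡ 15 (mod 17).
    Then x = 4 + 44·15 = 664, valid modulo lcm(44, 17) = 748: x ≡ 664 (mod 748).
  Combine with x ≡ 1 (mod 9); new modulus lcm = 6732.
    Write x = 664 + 748·t and substitute into x ≡ 1 (mod 9): 748·t ≡ 1 − 664 = -663 (mod 9).
    Reduce coefficients mod 9: 1·t ≡ 3 (mod 9).
    So t ≡ 3 (mod 9).
    Then x = 664 + 748·3 = 2908, valid modulo lcm(748, 9) = 6732: x ≡ 2908 (mod 6732).
  Combine with x ≡ 9 (mod 13); new modulus lcm = 87516.
    Write x = 2908 + 6732·t and substitute into x ≡ 9 (mod 13): 6732·t ≡ 9 − 2908 = -2899 (mod 13).
    Reduce coefficients mod 13: 11·t ≡ 0 (mod 13).
    The inverse of 11 mod 13 is 6 (since 11·6 = 66 = 5·13 + 1), so t ≡ 6·0 = 0 ≡ 0 (mod 13).
    Then x = 2908 + 6732·0 = 2908, valid modulo lcm(6732, 13) = 87516: x ≡ 2908 (mod 87516).
Verify against each original: 2908 mod 4 = 0, 2908 mod 11 = 4, 2908 mod 17 = 1, 2908 mod 9 = 1, 2908 mod 13 = 9.

x ≡ 2908 (mod 87516).


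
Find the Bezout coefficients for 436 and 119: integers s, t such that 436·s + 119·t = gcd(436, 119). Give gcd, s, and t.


Euclidean algorithm on (436, 119) — divide until remainder is 0:
  436 = 3 · 119 + 79
  119 = 1 · 79 + 40
  79 = 1 · 40 + 39
  40 = 1 · 39 + 1
  39 = 39 · 1 + 0
gcd(436, 119) = 1.
Track Bezout coefficients alongside the remainders: start with r₀ = 436 = a·1 + b·0 (s = 1, t = 0) and r₁ = 119 = a·0 + b·1 (s = 0, t = 1); each new remainder r_{k+1} = r_{k-1} − q_k·r_k inherits s_{k+1} = s_{k-1} − q_k·s_k, t_{k+1} = t_{k-1} − q_k·t_k, so r_k = a·s_k + b·t_k at every step:
  q = 3: r = 79, s = 1 − 3·0 = 1, t = 0 − 3·1 = -3  (check: 436·1 + 119·(-3) = 79)
  q = 1: r = 40, s = 0 − 1·1 = -1, t = 1 − 1·(-3) = 4  (check: 436·(-1) + 119·4 = 40)
  q = 1: r = 39, s = 1 − 1·(-1) = 2, t = -3 − 1·4 = -7  (check: 436·2 + 119·(-7) = 39)
  q = 1: r = 1, s = -1 − 1·2 = -3, t = 4 − 1·(-7) = 11  (check: 436·(-3) + 119·11 = 1)
The row with r = 1 (the gcd) gives the Bezout coefficients s = -3, t = 11.
Result: 436 · (-3) + 119 · (11) = 1.

gcd(436, 119) = 1; s = -3, t = 11 (check: 436·(-3) + 119·11 = 1).


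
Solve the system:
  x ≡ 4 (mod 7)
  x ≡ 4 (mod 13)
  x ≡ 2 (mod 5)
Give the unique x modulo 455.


Moduli 7, 13, 5 are pairwise coprime; by CRT there is a unique solution modulo M = 7 · 13 · 5 = 455.
Solve pairwise, accumulating the modulus:
  Start with x ≡ 4 (mod 7).
  Combine with x ≡ 4 (mod 13): since gcd(7, 13) = 1, we get a unique residue mod 91.
    Write x = 4 + 7·t and substitute into x ≡ 4 (mod 13): 7·t ≡ 4 − 4 = 0 (mod 13).
    The inverse of 7 mod 13 is 2 (since 7·2 = 14 = 1·13 + 1), so t ≡ 2·0 = 0 ≡ 0 (mod 13).
    Then x = 4 + 7·0 = 4, valid modulo lcm(7, 13) = 91: x ≡ 4 (mod 91).
  Combine with x ≡ 2 (mod 5): since gcd(91, 5) = 1, we get a unique residue mod 455.
    Write x = 4 + 91·t and substitute into x ≡ 2 (mod 5): 91·t ≡ 2 − 4 = -2 (mod 5).
    Reduce coefficients mod 5: 1·t ≡ 3 (mod 5).
    So t ≡ 3 (mod 5).
    Then x = 4 + 91·3 = 277, valid modulo lcm(91, 5) = 455: x ≡ 277 (mod 455).
Verify: 277 mod 7 = 4 ✓, 277 mod 13 = 4 ✓, 277 mod 5 = 2 ✓.

x ≡ 277 (mod 455).


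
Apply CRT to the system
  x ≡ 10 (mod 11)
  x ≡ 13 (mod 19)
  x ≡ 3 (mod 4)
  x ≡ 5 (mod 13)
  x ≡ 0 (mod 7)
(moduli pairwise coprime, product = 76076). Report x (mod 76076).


Product of moduli M = 11 · 19 · 4 · 13 · 7 = 76076.
Merge one congruence at a time:
  Start: x ≡ 10 (mod 11).
  Combine with x ≡ 13 (mod 19); new modulus lcm = 209.
    Write x = 10 + 11·t and substitute into x ≡ 13 (mod 19): 11·t ≡ 13 − 10 = 3 (mod 19).
    The inverse of 11 mod 19 is 7 (since 11·7 = 77 = 4·19 + 1), so t ≡ 7·3 = 21 ≡ 2 (mod 19).
    Then x = 10 + 11·2 = 32, valid modulo lcm(11, 19) = 209: x ≡ 32 (mod 209).
  Combine with x ≡ 3 (mod 4); new modulus lcm = 836.
    Write x = 32 + 209·t and substitute into x ≡ 3 (mod 4): 209·t ≡ 3 − 32 = -29 (mod 4).
    Reduce coefficients mod 4: 1·t ≡ 3 (mod 4).
    So t ≡ 3 (mod 4).
    Then x = 32 + 209·3 = 659, valid modulo lcm(209, 4) = 836: x ≡ 659 (mod 836).
  Combine with x ≡ 5 (mod 13); new modulus lcm = 10868.
    Write x = 659 + 836·t and substitute into x ≡ 5 (mod 13): 836·t ≡ 5 − 659 = -654 (mod 13).
    Reduce coefficients mod 13: 4·t ≡ 9 (mod 13).
    The inverse of 4 mod 13 is 10 (since 4·10 = 40 = 3·13 + 1), so t ≡ 10·9 = 90 ≡ 12 (mod 13).
    Then x = 659 + 836·12 = 10691, valid modulo lcm(836, 13) = 10868: x ≡ 10691 (mod 10868).
  Combine with x ≡ 0 (mod 7); new modulus lcm = 76076.
    Write x = 10691 + 10868·t and substitute into x ≡ 0 (mod 7): 10868·t ≡ 0 − 10691 = -10691 (mod 7).
    Reduce coefficients mod 7: 4·t ≡ 5 (mod 7).
    The inverse of 4 mod 7 is 2 (since 4·2 = 8 = 1·7 + 1), so t ≡ 2·5 = 10 ≡ 3 (mod 7).
    Then x = 10691 + 10868·3 = 43295, valid modulo lcm(10868, 7) = 76076: x ≡ 43295 (mod 76076).
Verify against each original: 43295 mod 11 = 10, 43295 mod 19 = 13, 43295 mod 4 = 3, 43295 mod 13 = 5, 43295 mod 7 = 0.

x ≡ 43295 (mod 76076).


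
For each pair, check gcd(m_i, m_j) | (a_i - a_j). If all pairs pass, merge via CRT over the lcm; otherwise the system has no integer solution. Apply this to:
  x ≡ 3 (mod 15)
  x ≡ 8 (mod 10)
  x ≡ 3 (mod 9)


Moduli 15, 10, 9 are not pairwise coprime, so CRT works modulo lcm(m_i) when all pairwise compatibility conditions hold.
Pairwise compatibility: gcd(m_i, m_j) must divide a_i - a_j for every pair.
Merge one congruence at a time:
  Start: x ≡ 3 (mod 15).
  Combine with x ≡ 8 (mod 10): gcd(15, 10) = 5; 8 - 3 = 5, which IS divisible by 5, so compatible.
    Write x = 3 + 15·t and substitute into x ≡ 8 (mod 10): 15·t ≡ 8 − 3 = 5 (mod 10).
    Divide the congruence (and modulus) by g = 5: 3·t ≡ 1 (mod 2).
    Reduce coefficients mod 2: 1·t ≡ 1 (mod 2).
    So t ≡ 1 (mod 2).
    Then x = 3 + 15·1 = 18, valid modulo lcm(15, 10) = 30: x ≡ 18 (mod 30).
  Combine with x ≡ 3 (mod 9): gcd(30, 9) = 3; 3 - 18 = -15, which IS divisible by 3, so compatible.
    Write x = 18 + 30·t and substitute into x ≡ 3 (mod 9): 30·t ≡ 3 − 18 = -15 (mod 9).
    Divide the congruence (and modulus) by g = 3: 10·t ≡ -5 (mod 3).
    Reduce coefficients mod 3: 1·t ≡ 1 (mod 3).
    So t ≡ 1 (mod 3).
    Then x = 18 + 30·1 = 48, valid modulo lcm(30, 9) = 90: x ≡ 48 (mod 90).
Verify: 48 mod 15 = 3, 48 mod 10 = 8, 48 mod 9 = 3.

x ≡ 48 (mod 90).


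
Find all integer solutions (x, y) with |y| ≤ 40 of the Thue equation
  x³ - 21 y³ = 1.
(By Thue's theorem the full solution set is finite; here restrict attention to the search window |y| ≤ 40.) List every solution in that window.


The equation is x³ - 21y³ = 1. For fixed y, x³ = 21·y³ + 1, so a solution requires the RHS to be a perfect cube.
Strategy: iterate y from -40 to 40, compute RHS = 21·y³ + 1, and check whether it is a (positive or negative) perfect cube.
Check small values of y:
  y = 0: RHS = 1 = (1)³ ⇒ x = 1 works.
  y = 1: RHS = 22 is not a perfect cube.
  y = -1: RHS = -20 is not a perfect cube.
  y = 2: RHS = 169 is not a perfect cube.
  y = -2: RHS = -167 is not a perfect cube.
  y = 3: RHS = 568 is not a perfect cube.
  y = -3: RHS = -566 is not a perfect cube.
Continuing the search up to |y| = 40 finds no further solutions beyond those listed.
Collected solutions: (1, 0).

Solutions (with |y| ≤ 40): (1, 0).


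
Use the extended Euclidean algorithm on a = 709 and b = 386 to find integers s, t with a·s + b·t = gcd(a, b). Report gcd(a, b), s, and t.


Euclidean algorithm on (709, 386) — divide until remainder is 0:
  709 = 1 · 386 + 323
  386 = 1 · 323 + 63
  323 = 5 · 63 + 8
  63 = 7 · 8 + 7
  8 = 1 · 7 + 1
  7 = 7 · 1 + 0
gcd(709, 386) = 1.
Track Bezout coefficients alongside the remainders: start with r₀ = 709 = a·1 + b·0 (s = 1, t = 0) and r₁ = 386 = a·0 + b·1 (s = 0, t = 1); each new remainder r_{k+1} = r_{k-1} − q_k·r_k inherits s_{k+1} = s_{k-1} − q_k·s_k, t_{k+1} = t_{k-1} − q_k·t_k, so r_k = a·s_k + b·t_k at every step:
  q = 1: r = 323, s = 1 − 1·0 = 1, t = 0 − 1·1 = -1  (check: 709·1 + 386·(-1) = 323)
  q = 1: r = 63, s = 0 − 1·1 = -1, t = 1 − 1·(-1) = 2  (check: 709·(-1) + 386·2 = 63)
  q = 5: r = 8, s = 1 − 5·(-1) = 6, t = -1 − 5·2 = -11  (check: 709·6 + 386·(-11) = 8)
  q = 7: r = 7, s = -1 − 7·6 = -43, t = 2 − 7·(-11) = 79  (check: 709·(-43) + 386·79 = 7)
  q = 1: r = 1, s = 6 − 1·(-43) = 49, t = -11 − 1·79 = -90  (check: 709·49 + 386·(-90) = 1)
The row with r = 1 (the gcd) gives the Bezout coefficients s = 49, t = -90.
Result: 709 · (49) + 386 · (-90) = 1.

gcd(709, 386) = 1; s = 49, t = -90 (check: 709·49 + 386·(-90) = 1).


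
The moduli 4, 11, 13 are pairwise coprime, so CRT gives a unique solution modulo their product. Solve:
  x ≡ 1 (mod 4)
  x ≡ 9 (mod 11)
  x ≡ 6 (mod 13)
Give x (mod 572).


Moduli 4, 11, 13 are pairwise coprime; by CRT there is a unique solution modulo M = 4 · 11 · 13 = 572.
Solve pairwise, accumulating the modulus:
  Start with x ≡ 1 (mod 4).
  Combine with x ≡ 9 (mod 11): since gcd(4, 11) = 1, we get a unique residue mod 44.
    Write x = 1 + 4·t and substitute into x ≡ 9 (mod 11): 4·t ≡ 9 − 1 = 8 (mod 11).
    The inverse of 4 mod 11 is 3 (since 4·3 = 12 = 1·11 + 1), so t ≡ 3·8 = 24 ≡ 2 (mod 11).
    Then x = 1 + 4·2 = 9, valid modulo lcm(4, 11) = 44: x ≡ 9 (mod 44).
  Combine with x ≡ 6 (mod 13): since gcd(44, 13) = 1, we get a unique residue mod 572.
    Write x = 9 + 44·t and substitute into x ≡ 6 (mod 13): 44·t ≡ 6 − 9 = -3 (mod 13).
    Reduce coefficients mod 13: 5·t ≡ 10 (mod 13).
    The inverse of 5 mod 13 is 8 (since 5·8 = 40 = 3·13 + 1), so t ≡ 8·10 = 80 ≡ 2 (mod 13).
    Then x = 9 + 44·2 = 97, valid modulo lcm(44, 13) = 572: x ≡ 97 (mod 572).
Verify: 97 mod 4 = 1 ✓, 97 mod 11 = 9 ✓, 97 mod 13 = 6 ✓.

x ≡ 97 (mod 572).


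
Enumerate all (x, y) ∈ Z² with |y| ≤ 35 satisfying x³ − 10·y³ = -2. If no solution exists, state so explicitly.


The equation is x³ - 10y³ = -2. For fixed y, x³ = 10·y³ − 2, so a solution requires the RHS to be a perfect cube.
Strategy: iterate y from -35 to 35, compute RHS = 10·y³ − 2, and check whether it is a (positive or negative) perfect cube.
Check small values of y:
  y = 0: RHS = -2 is not a perfect cube.
  y = 1: RHS = 8 = (2)³ ⇒ x = 2 works.
  y = -1: RHS = -12 is not a perfect cube.
  y = 2: RHS = 78 is not a perfect cube.
  y = -2: RHS = -82 is not a perfect cube.
  y = 3: RHS = 268 is not a perfect cube.
  y = -3: RHS = -272 is not a perfect cube.
Continuing the search up to |y| = 35 finds no further solutions beyond those listed.
Collected solutions: (2, 1).

Solutions (with |y| ≤ 35): (2, 1).


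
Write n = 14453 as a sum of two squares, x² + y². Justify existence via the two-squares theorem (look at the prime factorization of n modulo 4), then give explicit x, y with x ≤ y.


Step 1: Factor n = 14453 = 97 · 149.
Step 2: Check the mod-4 condition on each prime factor: 97 ≡ 1 (mod 4), exponent 1; 149 ≡ 1 (mod 4), exponent 1.
All primes ≡ 3 (mod 4) appear to even exponent (or don't appear), so by the two-squares theorem n IS expressible as a sum of two squares.
Step 3: Build a representation. Here n = 97 · 149 is a product of primes ≡ 1 (mod 4). Each prime p ≡ 1 (mod 4) is itself a sum of two squares; find a² by testing p − a² for a perfect square:
  97: 97 − 1² = 96, 97 − 2² = 93, 97 − 3² = 88, 97 − 4² = 81 = 9² ⇒ 97 = 4² + 9².
  149: 149 − 1² = 148, 149 − 2² = 145, 149 − 3² = 140, 149 − 4² = 133, 149 − 5² = 124, 149 − 6² = 113, 149 − 7² = 100 = 10² ⇒ 149 = 7² + 10².
  Combine using the Brahmagupta–Fibonacci identity (a² + b²)(c² + d²) = (ac − bd)² + (ad + bc)² = (ac + bd)² + (ad − bc)²:
  97 · 149 = 14453: from (4² + 9²)(7² + 10²), take (4·7 − 9·10, 4·10 + 9·7) = (28 − 90, 40 + 63) = (-62, 103); dropping signs (only squares matter) gives (62, 103); check 62² + 103² = 3844 + 10609 = 14453 ✓.
Step 4: Order so x ≤ y and verify: 62² + 103² = 3844 + 10609 = 14453 = n. ✓

n = 14453 = 62² + 103² (one valid representation with x ≤ y).


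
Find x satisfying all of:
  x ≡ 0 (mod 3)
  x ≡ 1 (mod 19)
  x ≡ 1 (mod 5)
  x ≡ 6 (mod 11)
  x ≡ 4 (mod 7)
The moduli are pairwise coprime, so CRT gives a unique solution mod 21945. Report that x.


Product of moduli M = 3 · 19 · 5 · 11 · 7 = 21945.
Merge one congruence at a time:
  Start: x ≡ 0 (mod 3).
  Combine with x ≡ 1 (mod 19); new modulus lcm = 57.
    Write x = 0 + 3·t and substitute into x ≡ 1 (mod 19): 3·t ≡ 1 − 0 = 1 (mod 19).
    The inverse of 3 mod 19 is 13 (since 3·13 = 39 = 2·19 + 1), so t ≡ 13·1 = 13 ≡ 13 (mod 19).
    Then x = 0 + 3·13 = 39, valid modulo lcm(3, 19) = 57: x ≡ 39 (mod 57).
  Combine with x ≡ 1 (mod 5); new modulus lcm = 285.
    Write x = 39 + 57·t and substitute into x ≡ 1 (mod 5): 57·t ≡ 1 − 39 = -38 (mod 5).
    Reduce coefficients mod 5: 2·t ≡ 2 (mod 5).
    The inverse of 2 mod 5 is 3 (since 2·3 = 6 = 1·5 + 1), so t ≡ 3·2 = 6 ≡ 1 (mod 5).
    Then x = 39 + 57·1 = 96, valid modulo lcm(57, 5) = 285: x ≡ 96 (mod 285).
  Combine with x ≡ 6 (mod 11); new modulus lcm = 3135.
    Write x = 96 + 285·t and substitute into x ≡ 6 (mod 11): 285·t ≡ 6 − 96 = -90 (mod 11).
    Reduce coefficients mod 11: 10·t ≡ 9 (mod 11).
    The inverse of 10 mod 11 is 10 (since 10·10 = 100 = 9·11 + 1), so t ≡ 10·9 = 90 ≡ 2 (mod 11).
    Then x = 96 + 285·2 = 666, valid modulo lcm(285, 11) = 3135: x ≡ 666 (mod 3135).
  Combine with x ≡ 4 (mod 7); new modulus lcm = 21945.
    Write x = 666 + 3135·t and substitute into x ≡ 4 (mod 7): 3135·t ≡ 4 − 666 = -662 (mod 7).
    Reduce coefficients mod 7: 6·t ≡ 3 (mod 7).
    The inverse of 6 mod 7 is 6 (since 6·6 = 36 = 5·7 + 1), so t ≡ 6·3 = 18 ≡ 4 (mod 7).
    Then x = 666 + 3135·4 = 13206, valid modulo lcm(3135, 7) = 21945: x ≡ 13206 (mod 21945).
Verify against each original: 13206 mod 3 = 0, 13206 mod 19 = 1, 13206 mod 5 = 1, 13206 mod 11 = 6, 13206 mod 7 = 4.

x ≡ 13206 (mod 21945).


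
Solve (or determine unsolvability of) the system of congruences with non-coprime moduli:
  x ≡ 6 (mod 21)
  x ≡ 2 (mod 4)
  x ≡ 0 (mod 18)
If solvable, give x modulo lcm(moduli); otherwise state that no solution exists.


Moduli 21, 4, 18 are not pairwise coprime, so CRT works modulo lcm(m_i) when all pairwise compatibility conditions hold.
Pairwise compatibility: gcd(m_i, m_j) must divide a_i - a_j for every pair.
Merge one congruence at a time:
  Start: x ≡ 6 (mod 21).
  Combine with x ≡ 2 (mod 4): gcd(21, 4) = 1; 2 - 6 = -4, which IS divisible by 1, so compatible.
    Write x = 6 + 21·t and substitute into x ≡ 2 (mod 4): 21·t ≡ 2 − 6 = -4 (mod 4).
    Reduce coefficients mod 4: 1·t ≡ 0 (mod 4).
    So t ≡ 0 (mod 4).
    Then x = 6 + 21·0 = 6, valid modulo lcm(21, 4) = 84: x ≡ 6 (mod 84).
  Combine with x ≡ 0 (mod 18): gcd(84, 18) = 6; 0 - 6 = -6, which IS divisible by 6, so compatible.
    Write x = 6 + 84·t and substitute into x ≡ 0 (mod 18): 84·t ≡ 0 − 6 = -6 (mod 18).
    Divide the congruence (and modulus) by g = 6: 14·t ≡ -1 (mod 3).
    Reduce coefficients mod 3: 2·t ≡ 2 (mod 3).
    The inverse of 2 mod 3 is 2 (since 2·2 = 4 = 1·3 + 1), so t ≡ 2·2 = 4 ≡ 1 (mod 3).
    Then x = 6 + 84·1 = 90, valid modulo lcm(84, 18) = 252: x ≡ 90 (mod 252).
Verify: 90 mod 21 = 6, 90 mod 4 = 2, 90 mod 18 = 0.

x ≡ 90 (mod 252).


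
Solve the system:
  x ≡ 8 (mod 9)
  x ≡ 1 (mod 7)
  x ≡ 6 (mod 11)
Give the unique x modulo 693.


Moduli 9, 7, 11 are pairwise coprime; by CRT there is a unique solution modulo M = 9 · 7 · 11 = 693.
Solve pairwise, accumulating the modulus:
  Start with x ≡ 8 (mod 9).
  Combine with x ≡ 1 (mod 7): since gcd(9, 7) = 1, we get a unique residue mod 63.
    Write x = 8 + 9·t and substitute into x ≡ 1 (mod 7): 9·t ≡ 1 − 8 = -7 (mod 7).
    Reduce coefficients mod 7: 2·t ≡ 0 (mod 7).
    The inverse of 2 mod 7 is 4 (since 2·4 = 8 = 1·7 + 1), so t ≡ 4·0 = 0 ≡ 0 (mod 7).
    Then x = 8 + 9·0 = 8, valid modulo lcm(9, 7) = 63: x ≡ 8 (mod 63).
  Combine with x ≡ 6 (mod 11): since gcd(63, 11) = 1, we get a unique residue mod 693.
    Write x = 8 + 63·t and substitute into x ≡ 6 (mod 11): 63·t ≡ 6 − 8 = -2 (mod 11).
    Reduce coefficients mod 11: 8·t ≡ 9 (mod 11).
    The inverse of 8 mod 11 is 7 (since 8·7 = 56 = 5·11 + 1), so t ≡ 7·9 = 63 ≡ 8 (mod 11).
    Then x = 8 + 63·8 = 512, valid modulo lcm(63, 11) = 693: x ≡ 512 (mod 693).
Verify: 512 mod 9 = 8 ✓, 512 mod 7 = 1 ✓, 512 mod 11 = 6 ✓.

x ≡ 512 (mod 693).


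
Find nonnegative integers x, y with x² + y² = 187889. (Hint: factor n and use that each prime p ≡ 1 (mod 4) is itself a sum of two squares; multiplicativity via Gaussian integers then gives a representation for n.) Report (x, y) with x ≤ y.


Step 1: Factor n = 187889 = 13 · 97 · 149.
Step 2: Check the mod-4 condition on each prime factor: 13 ≡ 1 (mod 4), exponent 1; 97 ≡ 1 (mod 4), exponent 1; 149 ≡ 1 (mod 4), exponent 1.
All primes ≡ 3 (mod 4) appear to even exponent (or don't appear), so by the two-squares theorem n IS expressible as a sum of two squares.
Step 3: Build a representation. Here n = 13 · 97 · 149 is a product of primes ≡ 1 (mod 4). Each prime p ≡ 1 (mod 4) is itself a sum of two squares; find a² by testing p − a² for a perfect square:
  13: 13 − 1² = 12, 13 − 2² = 9 = 3² ⇒ 13 = 2² + 3².
  97: 97 − 1² = 96, 97 − 2² = 93, 97 − 3² = 88, 97 − 4² = 81 = 9² ⇒ 97 = 4² + 9².
  149: 149 − 1² = 148, 149 − 2² = 145, 149 − 3² = 140, 149 − 4² = 133, 149 − 5² = 124, 149 − 6² = 113, 149 − 7² = 100 = 10² ⇒ 149 = 7² + 10².
  Combine using the Brahmagupta–Fibonacci identity (a² + b²)(c² + d²) = (ac − bd)² + (ad + bc)² = (ac + bd)² + (ad − bc)²:
  13 · 97 = 1261: from (2² + 3²)(4² + 9²), take (2·4 − 3·9, 2·9 + 3·4) = (8 − 27, 18 + 12) = (-19, 30); dropping signs (only squares matter) gives (19, 30); check 19² + 30² = 361 + 900 = 1261 ✓.
  1261 · 149 = 187889: from (19² + 30²)(7² + 10²), take (19·7 − 30·10, 19·10 + 30·7) = (133 − 300, 190 + 210) = (-167, 400); dropping signs (only squares matter) gives (167, 400); check 167² + 400² = 27889 + 160000 = 187889 ✓.
Step 4: Order so x ≤ y and verify: 167² + 400² = 27889 + 160000 = 187889 = n. ✓

n = 187889 = 167² + 400² (one valid representation with x ≤ y).


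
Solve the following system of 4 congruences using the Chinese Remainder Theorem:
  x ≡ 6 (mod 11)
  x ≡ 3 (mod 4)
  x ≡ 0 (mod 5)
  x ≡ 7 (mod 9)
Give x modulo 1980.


Product of moduli M = 11 · 4 · 5 · 9 = 1980.
Merge one congruence at a time:
  Start: x ≡ 6 (mod 11).
  Combine with x ≡ 3 (mod 4); new modulus lcm = 44.
    Write x = 6 + 11·t and substitute into x ≡ 3 (mod 4): 11·t ≡ 3 − 6 = -3 (mod 4).
    Reduce coefficients mod 4: 3·t ≡ 1 (mod 4).
    The inverse of 3 mod 4 is 3 (since 3·3 = 9 = 2·4 + 1), so t ≡ 3·1 = 3 ≡ 3 (mod 4).
    Then x = 6 + 11·3 = 39, valid modulo lcm(11, 4) = 44: x ≡ 39 (mod 44).
  Combine with x ≡ 0 (mod 5); new modulus lcm = 220.
    Write x = 39 + 44·t and substitute into x ≡ 0 (mod 5): 44·t ≡ 0 − 39 = -39 (mod 5).
    Reduce coefficients mod 5: 4·t ≡ 1 (mod 5).
    The inverse of 4 mod 5 is 4 (since 4·4 = 16 = 3·5 + 1), so t ≡ 4·1 = 4 ≡ 4 (mod 5).
    Then x = 39 + 44·4 = 215, valid modulo lcm(44, 5) = 220: x ≡ 215 (mod 220).
  Combine with x ≡ 7 (mod 9); new modulus lcm = 1980.
    Write x = 215 + 220·t and substitute into x ≡ 7 (mod 9): 220·t ≡ 7 − 215 = -208 (mod 9).
    Reduce coefficients mod 9: 4·t ≡ 8 (mod 9).
    The inverse of 4 mod 9 is 7 (since 4·7 = 28 = 3·9 + 1), so t ≡ 7·8 = 56 ≡ 2 (mod 9).
    Then x = 215 + 220·2 = 655, valid modulo lcm(220, 9) = 1980: x ≡ 655 (mod 1980).
Verify against each original: 655 mod 11 = 6, 655 mod 4 = 3, 655 mod 5 = 0, 655 mod 9 = 7.

x ≡ 655 (mod 1980).


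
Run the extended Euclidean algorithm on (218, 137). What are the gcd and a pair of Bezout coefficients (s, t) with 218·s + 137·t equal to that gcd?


Euclidean algorithm on (218, 137) — divide until remainder is 0:
  218 = 1 · 137 + 81
  137 = 1 · 81 + 56
  81 = 1 · 56 + 25
  56 = 2 · 25 + 6
  25 = 4 · 6 + 1
  6 = 6 · 1 + 0
gcd(218, 137) = 1.
Track Bezout coefficients alongside the remainders: start with r₀ = 218 = a·1 + b·0 (s = 1, t = 0) and r₁ = 137 = a·0 + b·1 (s = 0, t = 1); each new remainder r_{k+1} = r_{k-1} − q_k·r_k inherits s_{k+1} = s_{k-1} − q_k·s_k, t_{k+1} = t_{k-1} − q_k·t_k, so r_k = a·s_k + b·t_k at every step:
  q = 1: r = 81, s = 1 − 1·0 = 1, t = 0 − 1·1 = -1  (check: 218·1 + 137·(-1) = 81)
  q = 1: r = 56, s = 0 − 1·1 = -1, t = 1 − 1·(-1) = 2  (check: 218·(-1) + 137·2 = 56)
  q = 1: r = 25, s = 1 − 1·(-1) = 2, t = -1 − 1·2 = -3  (check: 218·2 + 137·(-3) = 25)
  q = 2: r = 6, s = -1 − 2·2 = -5, t = 2 − 2·(-3) = 8  (check: 218·(-5) + 137·8 = 6)
  q = 4: r = 1, s = 2 − 4·(-5) = 22, t = -3 − 4·8 = -35  (check: 218·22 + 137·(-35) = 1)
The row with r = 1 (the gcd) gives the Bezout coefficients s = 22, t = -35.
Result: 218 · (22) + 137 · (-35) = 1.

gcd(218, 137) = 1; s = 22, t = -35 (check: 218·22 + 137·(-35) = 1).


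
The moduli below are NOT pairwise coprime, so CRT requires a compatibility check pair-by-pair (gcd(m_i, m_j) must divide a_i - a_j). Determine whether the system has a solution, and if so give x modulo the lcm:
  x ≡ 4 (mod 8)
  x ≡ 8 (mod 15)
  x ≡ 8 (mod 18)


Moduli 8, 15, 18 are not pairwise coprime, so CRT works modulo lcm(m_i) when all pairwise compatibility conditions hold.
Pairwise compatibility: gcd(m_i, m_j) must divide a_i - a_j for every pair.
Merge one congruence at a time:
  Start: x ≡ 4 (mod 8).
  Combine with x ≡ 8 (mod 15): gcd(8, 15) = 1; 8 - 4 = 4, which IS divisible by 1, so compatible.
    Write x = 4 + 8·t and substitute into x ≡ 8 (mod 15): 8·t ≡ 8 − 4 = 4 (mod 15).
    The inverse of 8 mod 15 is 2 (since 8·2 = 16 = 1·15 + 1), so t ≡ 2·4 = 8 ≡ 8 (mod 15).
    Then x = 4 + 8·8 = 68, valid modulo lcm(8, 15) = 120: x ≡ 68 (mod 120).
  Combine with x ≡ 8 (mod 18): gcd(120, 18) = 6; 8 - 68 = -60, which IS divisible by 6, so compatible.
    Write x = 68 + 120·t and substitute into x ≡ 8 (mod 18): 120·t ≡ 8 − 68 = -60 (mod 18).
    Divide the congruence (and modulus) by g = 6: 20·t ≡ -10 (mod 3).
    Reduce coefficients mod 3: 2·t ≡ 2 (mod 3).
    The inverse of 2 mod 3 is 2 (since 2·2 = 4 = 1·3 + 1), so t ≡ 2·2 = 4 ≡ 1 (mod 3).
    Then x = 68 + 120·1 = 188, valid modulo lcm(120, 18) = 360: x ≡ 188 (mod 360).
Verify: 188 mod 8 = 4, 188 mod 15 = 8, 188 mod 18 = 8.

x ≡ 188 (mod 360).


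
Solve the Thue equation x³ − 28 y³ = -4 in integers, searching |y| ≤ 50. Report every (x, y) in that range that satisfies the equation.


The equation is x³ - 28y³ = -4. For fixed y, x³ = 28·y³ − 4, so a solution requires the RHS to be a perfect cube.
Strategy: iterate y from -50 to 50, compute RHS = 28·y³ − 4, and check whether it is a (positive or negative) perfect cube.
Check small values of y:
  y = 0: RHS = -4 is not a perfect cube.
  y = 1: RHS = 24 is not a perfect cube.
  y = -1: RHS = -32 is not a perfect cube.
  y = 2: RHS = 220 is not a perfect cube.
  y = -2: RHS = -228 is not a perfect cube.
  y = 3: RHS = 752 is not a perfect cube.
  y = -3: RHS = -760 is not a perfect cube.
Continuing the search up to |y| = 50 finds no solutions either.
No (x, y) in the scanned range satisfies the equation.

No integer solutions with |y| ≤ 50.


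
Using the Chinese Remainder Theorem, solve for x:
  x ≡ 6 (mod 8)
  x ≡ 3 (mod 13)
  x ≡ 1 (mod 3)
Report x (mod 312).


Moduli 8, 13, 3 are pairwise coprime; by CRT there is a unique solution modulo M = 8 · 13 · 3 = 312.
Solve pairwise, accumulating the modulus:
  Start with x ≡ 6 (mod 8).
  Combine with x ≡ 3 (mod 13): since gcd(8, 13) = 1, we get a unique residue mod 104.
    Write x = 6 + 8·t and substitute into x ≡ 3 (mod 13): 8·t ≡ 3 − 6 = -3 (mod 13).
    Reduce coefficients mod 13: 8·t ≡ 10 (mod 13).
    The inverse of 8 mod 13 is 5 (since 8·5 = 40 = 3·13 + 1), so t ≡ 5·10 = 50 ≡ 11 (mod 13).
    Then x = 6 + 8·11 = 94, valid modulo lcm(8, 13) = 104: x ≡ 94 (mod 104).
  Combine with x ≡ 1 (mod 3): since gcd(104, 3) = 1, we get a unique residue mod 312.
    Write x = 94 + 104·t and substitute into x ≡ 1 (mod 3): 104·t ≡ 1 − 94 = -93 (mod 3).
    Reduce coefficients mod 3: 2·t ≡ 0 (mod 3).
    The inverse of 2 mod 3 is 2 (since 2·2 = 4 = 1·3 + 1), so t ≡ 2·0 = 0 ≡ 0 (mod 3).
    Then x = 94 + 104·0 = 94, valid modulo lcm(104, 3) = 312: x ≡ 94 (mod 312).
Verify: 94 mod 8 = 6 ✓, 94 mod 13 = 3 ✓, 94 mod 3 = 1 ✓.

x ≡ 94 (mod 312).
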